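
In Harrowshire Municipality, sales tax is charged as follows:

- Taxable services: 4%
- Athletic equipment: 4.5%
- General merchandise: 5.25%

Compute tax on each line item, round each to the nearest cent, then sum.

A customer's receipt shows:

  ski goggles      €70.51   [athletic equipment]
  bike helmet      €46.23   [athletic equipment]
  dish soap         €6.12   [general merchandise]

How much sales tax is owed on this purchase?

Ski goggles €70.51: athletic equipment → 4.5% → €3.17
Bike helmet €46.23: athletic equipment → 4.5% → €2.08
Dish soap €6.12: general merchandise → 5.25% → €0.32
Total tax = €3.17 + €2.08 + €0.32 = €5.57

€5.57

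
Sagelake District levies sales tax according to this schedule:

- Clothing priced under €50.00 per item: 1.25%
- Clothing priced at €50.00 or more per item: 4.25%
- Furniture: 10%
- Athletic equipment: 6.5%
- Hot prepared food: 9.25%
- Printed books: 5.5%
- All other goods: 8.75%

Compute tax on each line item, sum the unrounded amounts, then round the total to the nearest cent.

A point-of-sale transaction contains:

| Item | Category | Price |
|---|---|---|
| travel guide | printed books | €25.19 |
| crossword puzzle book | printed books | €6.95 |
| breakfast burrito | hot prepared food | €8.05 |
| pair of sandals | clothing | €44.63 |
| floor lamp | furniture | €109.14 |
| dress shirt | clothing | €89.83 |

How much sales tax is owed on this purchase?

€17.80

Travel guide €25.19: printed books → 5.5% → €1.38545
Crossword puzzle book €6.95: printed books → 5.5% → €0.38225
Breakfast burrito €8.05: hot prepared food → 9.25% → €0.744625
Pair of sandals €44.63: clothing, under €50.00 → 1.25% → €0.557875
Floor lamp €109.14: furniture → 10% → €10.914
Dress shirt €89.83: clothing, €50.00 or more → 4.25% → €3.817775
Unrounded tax sum = €17.801975 → €17.80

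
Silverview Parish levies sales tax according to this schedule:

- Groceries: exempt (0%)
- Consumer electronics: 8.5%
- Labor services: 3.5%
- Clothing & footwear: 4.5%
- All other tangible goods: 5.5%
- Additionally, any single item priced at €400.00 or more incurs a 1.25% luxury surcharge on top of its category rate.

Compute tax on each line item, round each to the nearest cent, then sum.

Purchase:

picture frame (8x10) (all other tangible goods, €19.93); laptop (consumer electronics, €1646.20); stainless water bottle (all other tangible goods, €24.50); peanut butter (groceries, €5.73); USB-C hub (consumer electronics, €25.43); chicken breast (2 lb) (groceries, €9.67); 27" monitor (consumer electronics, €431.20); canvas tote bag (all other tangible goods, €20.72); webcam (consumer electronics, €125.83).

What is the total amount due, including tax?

Picture frame (8x10) €19.93: all other tangible goods → 5.5% → €1.10
Laptop €1646.20: consumer electronics → 8.5% + 1.25% surcharge = 9.75% → €160.50
Stainless water bottle €24.50: all other tangible goods → 5.5% → €1.35
Peanut butter €5.73: groceries → 0% → €0.00
USB-C hub €25.43: consumer electronics → 8.5% → €2.16
Chicken breast (2 lb) €9.67: groceries → 0% → €0.00
27" monitor €431.20: consumer electronics → 8.5% + 1.25% surcharge = 9.75% → €42.04
Canvas tote bag €20.72: all other tangible goods → 5.5% → €1.14
Webcam €125.83: consumer electronics → 8.5% → €10.70
Subtotal = €2309.21; tax = €218.99; total due = €2528.20

€2528.20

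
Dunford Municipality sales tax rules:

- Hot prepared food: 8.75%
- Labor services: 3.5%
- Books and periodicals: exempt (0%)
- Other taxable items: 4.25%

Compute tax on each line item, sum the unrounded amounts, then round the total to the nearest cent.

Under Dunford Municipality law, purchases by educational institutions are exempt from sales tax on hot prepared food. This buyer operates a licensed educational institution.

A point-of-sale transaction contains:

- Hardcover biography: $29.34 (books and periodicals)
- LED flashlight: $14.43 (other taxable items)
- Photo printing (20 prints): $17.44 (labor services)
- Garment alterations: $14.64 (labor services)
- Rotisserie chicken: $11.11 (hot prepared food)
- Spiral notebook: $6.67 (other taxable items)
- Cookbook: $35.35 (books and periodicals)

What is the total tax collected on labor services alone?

Photo printing (20 prints) $17.44: labor services → 3.5% → $0.6104
Garment alterations $14.64: labor services → 3.5% → $0.5124
Tax on labor services: unrounded sum = $1.1228 → $1.12

$1.12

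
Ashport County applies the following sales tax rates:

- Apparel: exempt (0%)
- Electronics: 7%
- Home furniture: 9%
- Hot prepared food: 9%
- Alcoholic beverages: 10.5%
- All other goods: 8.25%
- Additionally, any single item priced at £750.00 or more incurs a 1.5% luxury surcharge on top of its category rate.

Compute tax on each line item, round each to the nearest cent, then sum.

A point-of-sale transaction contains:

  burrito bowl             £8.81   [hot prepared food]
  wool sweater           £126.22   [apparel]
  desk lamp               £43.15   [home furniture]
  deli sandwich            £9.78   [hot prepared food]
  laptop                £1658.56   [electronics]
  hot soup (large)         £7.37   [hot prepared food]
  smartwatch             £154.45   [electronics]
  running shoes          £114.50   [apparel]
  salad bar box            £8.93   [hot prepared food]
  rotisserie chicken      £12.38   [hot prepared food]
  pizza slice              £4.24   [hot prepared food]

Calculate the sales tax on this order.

£160.29

Burrito bowl £8.81: hot prepared food → 9% → £0.79
Wool sweater £126.22: apparel → 0% → £0.00
Desk lamp £43.15: home furniture → 9% → £3.88
Deli sandwich £9.78: hot prepared food → 9% → £0.88
Laptop £1658.56: electronics → 7% + 1.5% surcharge = 8.5% → £140.98
Hot soup (large) £7.37: hot prepared food → 9% → £0.66
Smartwatch £154.45: electronics → 7% → £10.81
Running shoes £114.50: apparel → 0% → £0.00
Salad bar box £8.93: hot prepared food → 9% → £0.80
Rotisserie chicken £12.38: hot prepared food → 9% → £1.11
Pizza slice £4.24: hot prepared food → 9% → £0.38
Total tax = £0.79 + £3.88 + £0.88 + £140.98 + £0.66 + £10.81 + £0.80 + £1.11 + £0.38 = £160.29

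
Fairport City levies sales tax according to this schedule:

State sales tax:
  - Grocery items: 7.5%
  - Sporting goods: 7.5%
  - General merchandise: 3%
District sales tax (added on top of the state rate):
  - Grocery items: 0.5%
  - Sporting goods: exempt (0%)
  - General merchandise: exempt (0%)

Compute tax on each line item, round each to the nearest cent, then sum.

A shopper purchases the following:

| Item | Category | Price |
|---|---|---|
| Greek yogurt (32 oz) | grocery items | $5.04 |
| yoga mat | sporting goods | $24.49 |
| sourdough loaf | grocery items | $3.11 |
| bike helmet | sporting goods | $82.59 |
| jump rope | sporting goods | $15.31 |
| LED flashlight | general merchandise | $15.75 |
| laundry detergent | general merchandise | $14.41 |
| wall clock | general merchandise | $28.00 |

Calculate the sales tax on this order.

Greek yogurt (32 oz) $5.04: grocery items → 7.5% + 0.5% district = 8% → $0.40
Yoga mat $24.49: sporting goods → 7.5% + 0% district = 7.5% → $1.84
Sourdough loaf $3.11: grocery items → 7.5% + 0.5% district = 8% → $0.25
Bike helmet $82.59: sporting goods → 7.5% + 0% district = 7.5% → $6.19
Jump rope $15.31: sporting goods → 7.5% + 0% district = 7.5% → $1.15
LED flashlight $15.75: general merchandise → 3% + 0% district = 3% → $0.47
Laundry detergent $14.41: general merchandise → 3% + 0% district = 3% → $0.43
Wall clock $28.00: general merchandise → 3% + 0% district = 3% → $0.84
Total tax = $0.40 + $1.84 + $0.25 + $6.19 + $1.15 + $0.47 + $0.43 + $0.84 = $11.57

$11.57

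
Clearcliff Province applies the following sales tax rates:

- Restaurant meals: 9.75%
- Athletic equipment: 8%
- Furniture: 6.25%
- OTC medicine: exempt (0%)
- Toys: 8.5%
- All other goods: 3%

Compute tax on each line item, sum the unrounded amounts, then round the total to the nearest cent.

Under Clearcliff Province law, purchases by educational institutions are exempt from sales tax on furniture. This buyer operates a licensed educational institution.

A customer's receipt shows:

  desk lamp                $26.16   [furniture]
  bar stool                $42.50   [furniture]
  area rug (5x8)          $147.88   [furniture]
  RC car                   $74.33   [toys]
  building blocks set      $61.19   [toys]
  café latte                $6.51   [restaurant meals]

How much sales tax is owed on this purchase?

$12.15

Desk lamp $26.16: furniture, buyer-exempt → 0% → $0.00
Bar stool $42.50: furniture, buyer-exempt → 0% → $0.00
Area rug (5x8) $147.88: furniture, buyer-exempt → 0% → $0.00
RC car $74.33: toys → 8.5% → $6.31805
Building blocks set $61.19: toys → 8.5% → $5.20115
Café latte $6.51: restaurant meals → 9.75% → $0.634725
Unrounded tax sum = $12.153925 → $12.15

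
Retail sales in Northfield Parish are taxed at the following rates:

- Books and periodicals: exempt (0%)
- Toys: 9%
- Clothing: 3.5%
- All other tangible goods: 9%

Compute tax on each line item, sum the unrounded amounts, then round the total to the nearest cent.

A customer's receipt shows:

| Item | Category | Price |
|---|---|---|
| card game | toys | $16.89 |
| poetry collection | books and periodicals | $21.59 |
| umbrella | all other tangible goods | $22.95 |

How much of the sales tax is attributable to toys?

Card game $16.89: toys → 9% → $1.5201
Tax on toys: unrounded sum = $1.5201 → $1.52

$1.52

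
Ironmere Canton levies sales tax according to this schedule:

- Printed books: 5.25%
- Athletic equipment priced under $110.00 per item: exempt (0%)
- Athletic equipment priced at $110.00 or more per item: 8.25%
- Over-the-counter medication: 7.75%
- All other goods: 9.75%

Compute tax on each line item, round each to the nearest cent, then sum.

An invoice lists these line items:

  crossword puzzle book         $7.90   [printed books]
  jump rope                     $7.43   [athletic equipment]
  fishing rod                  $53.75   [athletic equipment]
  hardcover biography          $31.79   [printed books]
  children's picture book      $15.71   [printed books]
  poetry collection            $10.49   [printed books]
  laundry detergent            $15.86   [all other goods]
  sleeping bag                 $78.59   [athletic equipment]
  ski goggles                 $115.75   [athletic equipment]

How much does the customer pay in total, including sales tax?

$351.82

Crossword puzzle book $7.90: printed books → 5.25% → $0.41
Jump rope $7.43: athletic equipment, under $110.00 → 0% → $0.00
Fishing rod $53.75: athletic equipment, under $110.00 → 0% → $0.00
Hardcover biography $31.79: printed books → 5.25% → $1.67
Children's picture book $15.71: printed books → 5.25% → $0.82
Poetry collection $10.49: printed books → 5.25% → $0.55
Laundry detergent $15.86: all other goods → 9.75% → $1.55
Sleeping bag $78.59: athletic equipment, under $110.00 → 0% → $0.00
Ski goggles $115.75: athletic equipment, $110.00 or more → 8.25% → $9.55
Subtotal = $337.27; tax = $14.55; total due = $351.82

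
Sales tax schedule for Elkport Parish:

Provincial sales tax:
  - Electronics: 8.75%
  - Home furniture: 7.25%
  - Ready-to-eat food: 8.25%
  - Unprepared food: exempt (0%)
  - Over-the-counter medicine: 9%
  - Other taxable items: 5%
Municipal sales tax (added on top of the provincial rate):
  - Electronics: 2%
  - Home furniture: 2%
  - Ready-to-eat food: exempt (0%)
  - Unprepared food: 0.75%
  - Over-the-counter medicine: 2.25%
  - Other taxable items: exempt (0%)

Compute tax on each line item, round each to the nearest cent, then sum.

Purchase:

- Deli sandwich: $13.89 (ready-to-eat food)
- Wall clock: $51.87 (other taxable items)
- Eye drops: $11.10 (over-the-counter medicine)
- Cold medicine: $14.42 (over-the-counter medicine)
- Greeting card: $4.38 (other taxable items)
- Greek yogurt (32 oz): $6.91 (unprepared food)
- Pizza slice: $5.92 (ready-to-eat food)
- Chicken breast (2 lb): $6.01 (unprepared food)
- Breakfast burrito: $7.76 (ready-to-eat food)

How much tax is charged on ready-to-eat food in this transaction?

$2.28

Deli sandwich $13.89: ready-to-eat food → 8.25% + 0% municipal = 8.25% → $1.15
Pizza slice $5.92: ready-to-eat food → 8.25% + 0% municipal = 8.25% → $0.49
Breakfast burrito $7.76: ready-to-eat food → 8.25% + 0% municipal = 8.25% → $0.64
Tax on ready-to-eat food = $1.15 + $0.49 + $0.64 = $2.28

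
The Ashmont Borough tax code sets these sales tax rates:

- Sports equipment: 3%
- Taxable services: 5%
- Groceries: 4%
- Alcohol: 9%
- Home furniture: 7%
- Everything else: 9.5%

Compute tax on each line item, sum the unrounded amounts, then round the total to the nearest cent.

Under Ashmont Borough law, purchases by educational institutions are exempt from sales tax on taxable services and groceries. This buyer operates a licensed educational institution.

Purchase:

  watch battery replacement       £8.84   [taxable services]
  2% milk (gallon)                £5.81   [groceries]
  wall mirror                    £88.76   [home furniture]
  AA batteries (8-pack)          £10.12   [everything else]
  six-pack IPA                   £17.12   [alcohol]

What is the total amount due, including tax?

£139.37

Watch battery replacement £8.84: taxable services, buyer-exempt → 0% → £0.00
2% milk (gallon) £5.81: groceries, buyer-exempt → 0% → £0.00
Wall mirror £88.76: home furniture → 7% → £6.2132
AA batteries (8-pack) £10.12: everything else → 9.5% → £0.9614
Six-pack IPA £17.12: alcohol → 9% → £1.5408
Subtotal = £130.65; unrounded tax = £8.7154 → £8.72; total due = £139.37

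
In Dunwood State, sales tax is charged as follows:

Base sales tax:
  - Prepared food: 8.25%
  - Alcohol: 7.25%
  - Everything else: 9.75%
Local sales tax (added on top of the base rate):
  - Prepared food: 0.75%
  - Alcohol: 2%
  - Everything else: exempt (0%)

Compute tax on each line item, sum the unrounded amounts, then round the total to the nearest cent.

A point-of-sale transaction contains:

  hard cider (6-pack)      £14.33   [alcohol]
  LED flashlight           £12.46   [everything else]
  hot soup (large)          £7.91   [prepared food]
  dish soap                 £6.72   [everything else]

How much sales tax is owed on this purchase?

£3.91

Hard cider (6-pack) £14.33: alcohol → 7.25% + 2% local = 9.25% → £1.325525
LED flashlight £12.46: everything else → 9.75% + 0% local = 9.75% → £1.21485
Hot soup (large) £7.91: prepared food → 8.25% + 0.75% local = 9% → £0.7119
Dish soap £6.72: everything else → 9.75% + 0% local = 9.75% → £0.6552
Unrounded tax sum = £3.907475 → £3.91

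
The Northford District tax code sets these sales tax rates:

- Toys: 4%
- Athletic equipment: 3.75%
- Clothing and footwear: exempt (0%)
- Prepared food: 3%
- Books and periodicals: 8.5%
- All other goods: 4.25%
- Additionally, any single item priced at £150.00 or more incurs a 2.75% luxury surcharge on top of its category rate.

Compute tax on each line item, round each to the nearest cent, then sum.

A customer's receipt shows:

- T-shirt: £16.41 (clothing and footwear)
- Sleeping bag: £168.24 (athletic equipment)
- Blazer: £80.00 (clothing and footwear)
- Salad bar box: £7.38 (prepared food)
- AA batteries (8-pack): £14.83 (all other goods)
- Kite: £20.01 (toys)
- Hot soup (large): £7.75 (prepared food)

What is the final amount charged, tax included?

£327.44

T-shirt £16.41: clothing and footwear → 0% → £0.00
Sleeping bag £168.24: athletic equipment → 3.75% + 2.75% surcharge = 6.5% → £10.94
Blazer £80.00: clothing and footwear → 0% → £0.00
Salad bar box £7.38: prepared food → 3% → £0.22
AA batteries (8-pack) £14.83: all other goods → 4.25% → £0.63
Kite £20.01: toys → 4% → £0.80
Hot soup (large) £7.75: prepared food → 3% → £0.23
Subtotal = £314.62; tax = £12.82; total due = £327.44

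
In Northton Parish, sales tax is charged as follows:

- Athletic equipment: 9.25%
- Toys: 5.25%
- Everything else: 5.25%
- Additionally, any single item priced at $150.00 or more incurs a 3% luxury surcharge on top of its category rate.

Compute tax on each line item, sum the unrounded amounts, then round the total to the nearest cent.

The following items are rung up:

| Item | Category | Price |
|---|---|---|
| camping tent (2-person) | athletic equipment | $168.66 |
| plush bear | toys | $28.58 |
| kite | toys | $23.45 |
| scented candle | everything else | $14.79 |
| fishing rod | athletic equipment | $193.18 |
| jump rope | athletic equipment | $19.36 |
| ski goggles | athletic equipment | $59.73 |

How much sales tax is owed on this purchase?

$55.15

Camping tent (2-person) $168.66: athletic equipment → 9.25% + 3% surcharge = 12.25% → $20.66085
Plush bear $28.58: toys → 5.25% → $1.50045
Kite $23.45: toys → 5.25% → $1.231125
Scented candle $14.79: everything else → 5.25% → $0.776475
Fishing rod $193.18: athletic equipment → 9.25% + 3% surcharge = 12.25% → $23.66455
Jump rope $19.36: athletic equipment → 9.25% → $1.7908
Ski goggles $59.73: athletic equipment → 9.25% → $5.525025
Unrounded tax sum = $55.149275 → $55.15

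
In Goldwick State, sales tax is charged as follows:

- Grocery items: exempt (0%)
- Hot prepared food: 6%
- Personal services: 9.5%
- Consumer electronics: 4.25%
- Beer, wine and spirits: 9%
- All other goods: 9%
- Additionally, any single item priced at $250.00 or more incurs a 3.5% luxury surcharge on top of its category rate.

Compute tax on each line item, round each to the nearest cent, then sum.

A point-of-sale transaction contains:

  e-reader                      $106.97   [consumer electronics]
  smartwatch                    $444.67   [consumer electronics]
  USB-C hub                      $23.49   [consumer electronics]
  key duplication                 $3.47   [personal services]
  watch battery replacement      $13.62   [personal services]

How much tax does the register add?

E-reader $106.97: consumer electronics → 4.25% → $4.55
Smartwatch $444.67: consumer electronics → 4.25% + 3.5% surcharge = 7.75% → $34.46
USB-C hub $23.49: consumer electronics → 4.25% → $1.00
Key duplication $3.47: personal services → 9.5% → $0.33
Watch battery replacement $13.62: personal services → 9.5% → $1.29
Total tax = $4.55 + $34.46 + $1.00 + $0.33 + $1.29 = $41.63

$41.63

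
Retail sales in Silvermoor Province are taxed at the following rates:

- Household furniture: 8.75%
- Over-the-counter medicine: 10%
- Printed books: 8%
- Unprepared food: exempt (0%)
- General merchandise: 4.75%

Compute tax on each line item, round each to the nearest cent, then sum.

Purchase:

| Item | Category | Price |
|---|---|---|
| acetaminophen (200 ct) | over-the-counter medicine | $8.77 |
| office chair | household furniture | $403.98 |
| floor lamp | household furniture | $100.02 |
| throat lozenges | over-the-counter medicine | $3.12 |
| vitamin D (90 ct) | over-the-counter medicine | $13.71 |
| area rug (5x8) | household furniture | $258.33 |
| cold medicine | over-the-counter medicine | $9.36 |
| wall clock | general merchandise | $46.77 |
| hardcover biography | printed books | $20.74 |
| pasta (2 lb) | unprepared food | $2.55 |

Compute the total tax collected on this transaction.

Acetaminophen (200 ct) $8.77: over-the-counter medicine → 10% → $0.88
Office chair $403.98: household furniture → 8.75% → $35.35
Floor lamp $100.02: household furniture → 8.75% → $8.75
Throat lozenges $3.12: over-the-counter medicine → 10% → $0.31
Vitamin D (90 ct) $13.71: over-the-counter medicine → 10% → $1.37
Area rug (5x8) $258.33: household furniture → 8.75% → $22.60
Cold medicine $9.36: over-the-counter medicine → 10% → $0.94
Wall clock $46.77: general merchandise → 4.75% → $2.22
Hardcover biography $20.74: printed books → 8% → $1.66
Pasta (2 lb) $2.55: unprepared food → 0% → $0.00
Total tax = $0.88 + $35.35 + $8.75 + $0.31 + $1.37 + $22.60 + $0.94 + $2.22 + $1.66 = $74.08

$74.08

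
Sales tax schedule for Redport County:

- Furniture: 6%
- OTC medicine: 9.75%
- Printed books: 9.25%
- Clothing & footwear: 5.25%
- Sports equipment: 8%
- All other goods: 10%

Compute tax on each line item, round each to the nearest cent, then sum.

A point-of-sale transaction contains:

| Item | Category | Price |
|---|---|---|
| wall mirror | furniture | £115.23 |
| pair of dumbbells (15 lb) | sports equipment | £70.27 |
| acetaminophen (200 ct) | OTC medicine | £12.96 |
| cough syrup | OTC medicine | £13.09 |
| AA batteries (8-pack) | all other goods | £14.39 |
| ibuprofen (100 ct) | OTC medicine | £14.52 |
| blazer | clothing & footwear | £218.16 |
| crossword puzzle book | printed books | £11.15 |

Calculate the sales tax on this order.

Wall mirror £115.23: furniture → 6% → £6.91
Pair of dumbbells (15 lb) £70.27: sports equipment → 8% → £5.62
Acetaminophen (200 ct) £12.96: OTC medicine → 9.75% → £1.26
Cough syrup £13.09: OTC medicine → 9.75% → £1.28
AA batteries (8-pack) £14.39: all other goods → 10% → £1.44
Ibuprofen (100 ct) £14.52: OTC medicine → 9.75% → £1.42
Blazer £218.16: clothing & footwear → 5.25% → £11.45
Crossword puzzle book £11.15: printed books → 9.25% → £1.03
Total tax = £6.91 + £5.62 + £1.26 + £1.28 + £1.44 + £1.42 + £11.45 + £1.03 = £30.41

£30.41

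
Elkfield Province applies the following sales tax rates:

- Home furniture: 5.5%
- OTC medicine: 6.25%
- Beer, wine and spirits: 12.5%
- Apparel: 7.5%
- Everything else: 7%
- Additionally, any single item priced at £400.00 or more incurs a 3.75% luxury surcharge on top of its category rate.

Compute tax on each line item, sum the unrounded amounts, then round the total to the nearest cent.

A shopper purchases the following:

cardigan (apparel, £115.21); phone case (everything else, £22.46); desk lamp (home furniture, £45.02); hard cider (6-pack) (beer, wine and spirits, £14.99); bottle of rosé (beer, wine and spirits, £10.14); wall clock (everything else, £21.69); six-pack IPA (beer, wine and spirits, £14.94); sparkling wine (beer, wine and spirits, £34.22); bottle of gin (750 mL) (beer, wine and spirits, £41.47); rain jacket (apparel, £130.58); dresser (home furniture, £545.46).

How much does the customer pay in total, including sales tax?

Cardigan £115.21: apparel → 7.5% → £8.64075
Phone case £22.46: everything else → 7% → £1.5722
Desk lamp £45.02: home furniture → 5.5% → £2.4761
Hard cider (6-pack) £14.99: beer, wine and spirits → 12.5% → £1.87375
Bottle of rosé £10.14: beer, wine and spirits → 12.5% → £1.2675
Wall clock £21.69: everything else → 7% → £1.5183
Six-pack IPA £14.94: beer, wine and spirits → 12.5% → £1.8675
Sparkling wine £34.22: beer, wine and spirits → 12.5% → £4.2775
Bottle of gin (750 mL) £41.47: beer, wine and spirits → 12.5% → £5.18375
Rain jacket £130.58: apparel → 7.5% → £9.7935
Dresser £545.46: home furniture → 5.5% + 3.75% surcharge = 9.25% → £50.45505
Subtotal = £996.18; unrounded tax = £88.9259 → £88.93; total due = £1085.11

£1085.11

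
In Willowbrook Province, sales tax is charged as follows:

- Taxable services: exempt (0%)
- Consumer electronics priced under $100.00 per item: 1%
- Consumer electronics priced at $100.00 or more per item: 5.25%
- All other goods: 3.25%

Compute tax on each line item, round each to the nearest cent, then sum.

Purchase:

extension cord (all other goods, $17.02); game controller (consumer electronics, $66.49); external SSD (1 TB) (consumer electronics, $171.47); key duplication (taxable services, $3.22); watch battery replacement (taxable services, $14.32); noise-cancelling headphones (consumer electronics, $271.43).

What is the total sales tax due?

Extension cord $17.02: all other goods → 3.25% → $0.55
Game controller $66.49: consumer electronics, under $100.00 → 1% → $0.66
External SSD (1 TB) $171.47: consumer electronics, $100.00 or more → 5.25% → $9.00
Key duplication $3.22: taxable services → 0% → $0.00
Watch battery replacement $14.32: taxable services → 0% → $0.00
Noise-cancelling headphones $271.43: consumer electronics, $100.00 or more → 5.25% → $14.25
Total tax = $0.55 + $0.66 + $9.00 + $14.25 = $24.46

$24.46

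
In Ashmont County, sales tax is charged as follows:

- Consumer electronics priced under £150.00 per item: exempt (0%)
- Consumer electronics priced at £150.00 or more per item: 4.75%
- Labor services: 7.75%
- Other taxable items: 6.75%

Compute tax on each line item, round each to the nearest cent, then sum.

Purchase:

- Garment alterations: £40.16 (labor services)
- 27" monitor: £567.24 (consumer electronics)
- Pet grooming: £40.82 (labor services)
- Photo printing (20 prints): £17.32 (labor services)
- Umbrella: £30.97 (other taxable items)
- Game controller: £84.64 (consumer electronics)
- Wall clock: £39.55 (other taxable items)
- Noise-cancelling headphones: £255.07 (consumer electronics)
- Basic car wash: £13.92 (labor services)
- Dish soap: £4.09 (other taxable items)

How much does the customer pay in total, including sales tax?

£1146.57

Garment alterations £40.16: labor services → 7.75% → £3.11
27" monitor £567.24: consumer electronics, £150.00 or more → 4.75% → £26.94
Pet grooming £40.82: labor services → 7.75% → £3.16
Photo printing (20 prints) £17.32: labor services → 7.75% → £1.34
Umbrella £30.97: other taxable items → 6.75% → £2.09
Game controller £84.64: consumer electronics, under £150.00 → 0% → £0.00
Wall clock £39.55: other taxable items → 6.75% → £2.67
Noise-cancelling headphones £255.07: consumer electronics, £150.00 or more → 4.75% → £12.12
Basic car wash £13.92: labor services → 7.75% → £1.08
Dish soap £4.09: other taxable items → 6.75% → £0.28
Subtotal = £1093.78; tax = £52.79; total due = £1146.57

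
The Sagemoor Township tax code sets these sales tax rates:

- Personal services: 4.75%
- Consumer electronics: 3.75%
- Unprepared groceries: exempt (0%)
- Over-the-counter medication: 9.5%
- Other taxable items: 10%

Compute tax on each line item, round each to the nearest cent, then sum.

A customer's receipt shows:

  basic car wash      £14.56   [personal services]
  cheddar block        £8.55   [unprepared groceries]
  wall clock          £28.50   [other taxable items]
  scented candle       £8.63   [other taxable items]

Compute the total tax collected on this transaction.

£4.40

Basic car wash £14.56: personal services → 4.75% → £0.69
Cheddar block £8.55: unprepared groceries → 0% → £0.00
Wall clock £28.50: other taxable items → 10% → £2.85
Scented candle £8.63: other taxable items → 10% → £0.86
Total tax = £0.69 + £2.85 + £0.86 = £4.40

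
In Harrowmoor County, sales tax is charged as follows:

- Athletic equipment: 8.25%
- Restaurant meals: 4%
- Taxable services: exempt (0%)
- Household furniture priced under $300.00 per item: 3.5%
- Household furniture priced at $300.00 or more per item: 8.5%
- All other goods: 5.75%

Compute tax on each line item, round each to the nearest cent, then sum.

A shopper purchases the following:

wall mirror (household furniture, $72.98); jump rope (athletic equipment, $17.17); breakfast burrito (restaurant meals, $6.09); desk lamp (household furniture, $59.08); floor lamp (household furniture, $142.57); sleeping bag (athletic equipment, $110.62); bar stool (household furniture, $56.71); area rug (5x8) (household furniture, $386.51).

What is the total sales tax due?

Wall mirror $72.98: household furniture, under $300.00 → 3.5% → $2.55
Jump rope $17.17: athletic equipment → 8.25% → $1.42
Breakfast burrito $6.09: restaurant meals → 4% → $0.24
Desk lamp $59.08: household furniture, under $300.00 → 3.5% → $2.07
Floor lamp $142.57: household furniture, under $300.00 → 3.5% → $4.99
Sleeping bag $110.62: athletic equipment → 8.25% → $9.13
Bar stool $56.71: household furniture, under $300.00 → 3.5% → $1.98
Area rug (5x8) $386.51: household furniture, $300.00 or more → 8.5% → $32.85
Total tax = $2.55 + $1.42 + $0.24 + $2.07 + $4.99 + $9.13 + $1.98 + $32.85 = $55.23

$55.23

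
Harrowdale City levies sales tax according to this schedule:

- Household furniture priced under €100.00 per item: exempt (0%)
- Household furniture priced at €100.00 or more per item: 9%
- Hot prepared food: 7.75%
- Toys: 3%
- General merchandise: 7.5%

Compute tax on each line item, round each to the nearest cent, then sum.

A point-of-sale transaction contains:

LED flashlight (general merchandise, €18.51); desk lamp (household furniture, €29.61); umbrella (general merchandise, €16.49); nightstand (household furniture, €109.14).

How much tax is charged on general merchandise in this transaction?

€2.63

LED flashlight €18.51: general merchandise → 7.5% → €1.39
Umbrella €16.49: general merchandise → 7.5% → €1.24
Tax on general merchandise = €1.39 + €1.24 = €2.63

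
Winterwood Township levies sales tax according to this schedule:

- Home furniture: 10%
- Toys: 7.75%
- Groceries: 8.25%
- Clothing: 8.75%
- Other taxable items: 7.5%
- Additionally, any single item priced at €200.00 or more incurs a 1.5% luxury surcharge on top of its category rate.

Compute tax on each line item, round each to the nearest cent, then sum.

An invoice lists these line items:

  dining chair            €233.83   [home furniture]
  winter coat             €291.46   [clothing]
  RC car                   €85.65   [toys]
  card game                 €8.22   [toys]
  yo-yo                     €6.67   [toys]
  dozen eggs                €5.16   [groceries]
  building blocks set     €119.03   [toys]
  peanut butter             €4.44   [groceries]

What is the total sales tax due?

€74.58

Dining chair €233.83: home furniture → 10% + 1.5% surcharge = 11.5% → €26.89
Winter coat €291.46: clothing → 8.75% + 1.5% surcharge = 10.25% → €29.87
RC car €85.65: toys → 7.75% → €6.64
Card game €8.22: toys → 7.75% → €0.64
Yo-yo €6.67: toys → 7.75% → €0.52
Dozen eggs €5.16: groceries → 8.25% → €0.43
Building blocks set €119.03: toys → 7.75% → €9.22
Peanut butter €4.44: groceries → 8.25% → €0.37
Total tax = €26.89 + €29.87 + €6.64 + €0.64 + €0.52 + €0.43 + €9.22 + €0.37 = €74.58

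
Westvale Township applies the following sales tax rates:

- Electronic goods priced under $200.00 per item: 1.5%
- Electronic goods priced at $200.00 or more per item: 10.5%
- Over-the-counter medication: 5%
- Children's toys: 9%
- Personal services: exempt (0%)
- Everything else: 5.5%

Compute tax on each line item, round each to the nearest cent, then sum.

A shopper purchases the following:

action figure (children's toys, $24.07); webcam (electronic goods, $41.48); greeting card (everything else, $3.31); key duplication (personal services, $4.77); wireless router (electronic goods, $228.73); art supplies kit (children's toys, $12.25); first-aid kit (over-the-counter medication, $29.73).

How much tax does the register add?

$29.58

Action figure $24.07: children's toys → 9% → $2.17
Webcam $41.48: electronic goods, under $200.00 → 1.5% → $0.62
Greeting card $3.31: everything else → 5.5% → $0.18
Key duplication $4.77: personal services → 0% → $0.00
Wireless router $228.73: electronic goods, $200.00 or more → 10.5% → $24.02
Art supplies kit $12.25: children's toys → 9% → $1.10
First-aid kit $29.73: over-the-counter medication → 5% → $1.49
Total tax = $2.17 + $0.62 + $0.18 + $24.02 + $1.10 + $1.49 = $29.58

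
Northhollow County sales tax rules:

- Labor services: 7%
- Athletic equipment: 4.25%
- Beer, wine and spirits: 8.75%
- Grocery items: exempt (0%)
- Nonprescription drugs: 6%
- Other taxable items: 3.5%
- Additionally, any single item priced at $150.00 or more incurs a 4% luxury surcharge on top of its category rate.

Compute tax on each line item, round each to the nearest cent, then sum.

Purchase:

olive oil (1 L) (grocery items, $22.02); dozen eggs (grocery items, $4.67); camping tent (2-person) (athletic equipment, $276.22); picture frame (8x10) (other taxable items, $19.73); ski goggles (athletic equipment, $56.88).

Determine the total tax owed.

$25.90

Olive oil (1 L) $22.02: grocery items → 0% → $0.00
Dozen eggs $4.67: grocery items → 0% → $0.00
Camping tent (2-person) $276.22: athletic equipment → 4.25% + 4% surcharge = 8.25% → $22.79
Picture frame (8x10) $19.73: other taxable items → 3.5% → $0.69
Ski goggles $56.88: athletic equipment → 4.25% → $2.42
Total tax = $22.79 + $0.69 + $2.42 = $25.90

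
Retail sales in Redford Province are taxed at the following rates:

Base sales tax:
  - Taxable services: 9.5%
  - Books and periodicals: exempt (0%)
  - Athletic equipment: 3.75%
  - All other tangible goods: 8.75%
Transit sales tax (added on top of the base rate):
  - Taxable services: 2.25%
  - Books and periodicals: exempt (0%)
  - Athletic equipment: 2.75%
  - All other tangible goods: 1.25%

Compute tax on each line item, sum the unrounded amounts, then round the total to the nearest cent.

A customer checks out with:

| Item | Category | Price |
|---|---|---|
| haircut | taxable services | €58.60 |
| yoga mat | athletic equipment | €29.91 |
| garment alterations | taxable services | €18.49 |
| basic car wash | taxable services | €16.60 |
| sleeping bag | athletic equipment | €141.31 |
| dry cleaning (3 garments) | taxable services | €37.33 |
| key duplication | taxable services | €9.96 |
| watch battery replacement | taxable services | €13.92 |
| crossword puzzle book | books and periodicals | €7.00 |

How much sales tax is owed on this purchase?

Haircut €58.60: taxable services → 9.5% + 2.25% transit = 11.75% → €6.8855
Yoga mat €29.91: athletic equipment → 3.75% + 2.75% transit = 6.5% → €1.94415
Garment alterations €18.49: taxable services → 9.5% + 2.25% transit = 11.75% → €2.172575
Basic car wash €16.60: taxable services → 9.5% + 2.25% transit = 11.75% → €1.9505
Sleeping bag €141.31: athletic equipment → 3.75% + 2.75% transit = 6.5% → €9.18515
Dry cleaning (3 garments) €37.33: taxable services → 9.5% + 2.25% transit = 11.75% → €4.386275
Key duplication €9.96: taxable services → 9.5% + 2.25% transit = 11.75% → €1.1703
Watch battery replacement €13.92: taxable services → 9.5% + 2.25% transit = 11.75% → €1.6356
Crossword puzzle book €7.00: books and periodicals → 0% + 0% transit = 0% → €0.00
Unrounded tax sum = €29.33005 → €29.33

€29.33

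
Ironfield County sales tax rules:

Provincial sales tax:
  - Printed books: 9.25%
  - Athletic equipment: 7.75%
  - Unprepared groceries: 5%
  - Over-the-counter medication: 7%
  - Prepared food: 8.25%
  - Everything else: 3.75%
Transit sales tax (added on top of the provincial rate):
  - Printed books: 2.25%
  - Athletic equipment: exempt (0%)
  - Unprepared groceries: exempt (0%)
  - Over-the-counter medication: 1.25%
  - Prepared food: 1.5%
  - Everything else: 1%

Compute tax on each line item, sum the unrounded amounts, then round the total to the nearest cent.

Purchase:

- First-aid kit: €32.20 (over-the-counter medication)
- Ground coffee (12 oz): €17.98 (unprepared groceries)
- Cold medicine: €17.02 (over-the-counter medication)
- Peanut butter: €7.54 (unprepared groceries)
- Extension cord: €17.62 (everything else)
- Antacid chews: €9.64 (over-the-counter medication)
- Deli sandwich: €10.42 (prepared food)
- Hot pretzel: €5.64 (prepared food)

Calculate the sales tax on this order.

€8.53

First-aid kit €32.20: over-the-counter medication → 7% + 1.25% transit = 8.25% → €2.6565
Ground coffee (12 oz) €17.98: unprepared groceries → 5% + 0% transit = 5% → €0.899
Cold medicine €17.02: over-the-counter medication → 7% + 1.25% transit = 8.25% → €1.40415
Peanut butter €7.54: unprepared groceries → 5% + 0% transit = 5% → €0.377
Extension cord €17.62: everything else → 3.75% + 1% transit = 4.75% → €0.83695
Antacid chews €9.64: over-the-counter medication → 7% + 1.25% transit = 8.25% → €0.7953
Deli sandwich €10.42: prepared food → 8.25% + 1.5% transit = 9.75% → €1.01595
Hot pretzel €5.64: prepared food → 8.25% + 1.5% transit = 9.75% → €0.5499
Unrounded tax sum = €8.53475 → €8.53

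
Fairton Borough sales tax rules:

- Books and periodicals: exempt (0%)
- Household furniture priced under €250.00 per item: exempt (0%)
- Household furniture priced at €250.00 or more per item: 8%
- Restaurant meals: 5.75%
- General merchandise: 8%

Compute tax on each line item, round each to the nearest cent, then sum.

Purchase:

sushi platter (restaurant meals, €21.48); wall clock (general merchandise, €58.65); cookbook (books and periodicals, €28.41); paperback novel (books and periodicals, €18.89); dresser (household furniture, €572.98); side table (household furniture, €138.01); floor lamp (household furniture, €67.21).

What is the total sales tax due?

Sushi platter €21.48: restaurant meals → 5.75% → €1.24
Wall clock €58.65: general merchandise → 8% → €4.69
Cookbook €28.41: books and periodicals → 0% → €0.00
Paperback novel €18.89: books and periodicals → 0% → €0.00
Dresser €572.98: household furniture, €250.00 or more → 8% → €45.84
Side table €138.01: household furniture, under €250.00 → 0% → €0.00
Floor lamp €67.21: household furniture, under €250.00 → 0% → €0.00
Total tax = €1.24 + €4.69 + €45.84 = €51.77

€51.77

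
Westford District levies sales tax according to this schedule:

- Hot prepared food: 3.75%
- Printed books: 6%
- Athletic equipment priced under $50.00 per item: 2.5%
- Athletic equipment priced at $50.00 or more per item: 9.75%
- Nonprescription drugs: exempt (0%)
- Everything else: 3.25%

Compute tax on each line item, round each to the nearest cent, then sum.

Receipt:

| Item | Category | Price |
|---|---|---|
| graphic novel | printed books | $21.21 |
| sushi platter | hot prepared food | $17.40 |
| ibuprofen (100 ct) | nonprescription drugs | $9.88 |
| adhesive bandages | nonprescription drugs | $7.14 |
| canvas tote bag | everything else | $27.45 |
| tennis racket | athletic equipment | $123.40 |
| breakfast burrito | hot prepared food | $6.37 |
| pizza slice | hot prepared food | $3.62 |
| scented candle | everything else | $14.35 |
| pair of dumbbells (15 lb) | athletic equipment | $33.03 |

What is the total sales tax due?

Graphic novel $21.21: printed books → 6% → $1.27
Sushi platter $17.40: hot prepared food → 3.75% → $0.65
Ibuprofen (100 ct) $9.88: nonprescription drugs → 0% → $0.00
Adhesive bandages $7.14: nonprescription drugs → 0% → $0.00
Canvas tote bag $27.45: everything else → 3.25% → $0.89
Tennis racket $123.40: athletic equipment, $50.00 or more → 9.75% → $12.03
Breakfast burrito $6.37: hot prepared food → 3.75% → $0.24
Pizza slice $3.62: hot prepared food → 3.75% → $0.14
Scented candle $14.35: everything else → 3.25% → $0.47
Pair of dumbbells (15 lb) $33.03: athletic equipment, under $50.00 → 2.5% → $0.83
Total tax = $1.27 + $0.65 + $0.89 + $12.03 + $0.24 + $0.14 + $0.47 + $0.83 = $16.52

$16.52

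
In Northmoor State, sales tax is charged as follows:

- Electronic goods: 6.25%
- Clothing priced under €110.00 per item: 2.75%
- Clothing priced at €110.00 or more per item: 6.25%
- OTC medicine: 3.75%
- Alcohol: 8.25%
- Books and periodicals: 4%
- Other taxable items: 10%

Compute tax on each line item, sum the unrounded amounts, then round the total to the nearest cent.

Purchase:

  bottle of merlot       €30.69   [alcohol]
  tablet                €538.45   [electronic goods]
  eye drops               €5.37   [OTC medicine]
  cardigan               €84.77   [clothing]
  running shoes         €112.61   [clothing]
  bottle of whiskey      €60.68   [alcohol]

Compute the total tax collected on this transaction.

€50.76

Bottle of merlot €30.69: alcohol → 8.25% → €2.531925
Tablet €538.45: electronic goods → 6.25% → €33.653125
Eye drops €5.37: OTC medicine → 3.75% → €0.201375
Cardigan €84.77: clothing, under €110.00 → 2.75% → €2.331175
Running shoes €112.61: clothing, €110.00 or more → 6.25% → €7.038125
Bottle of whiskey €60.68: alcohol → 8.25% → €5.0061
Unrounded tax sum = €50.761825 → €50.76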